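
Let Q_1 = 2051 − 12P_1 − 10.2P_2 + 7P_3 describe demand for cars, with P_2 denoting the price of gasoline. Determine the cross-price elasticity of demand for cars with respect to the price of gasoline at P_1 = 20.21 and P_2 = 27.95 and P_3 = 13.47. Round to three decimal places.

At P_1 = 20.21 and P_2 = 27.95 and P_3 = 13.47: Q_1 = 1617.68.
∂Q_1/∂P_2 = -10.2.
ε = (∂Q_1/∂P_2)(P_2/Q_1) = -10.2 × (27.95/1617.68) ≈ -0.176.
Since ε < 0, cars and gasoline are complements.

-0.176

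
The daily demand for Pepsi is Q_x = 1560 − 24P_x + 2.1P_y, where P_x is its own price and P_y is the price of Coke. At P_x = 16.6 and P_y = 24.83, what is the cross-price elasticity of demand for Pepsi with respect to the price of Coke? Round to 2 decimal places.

0.04

At P_x = 16.6 and P_y = 24.83: Q_x = 1213.743.
∂Q_x/∂P_y = 2.1.
ε = (∂Q_x/∂P_y)(P_y/Q_x) = 2.1 × (24.83/1213.743) ≈ 0.04.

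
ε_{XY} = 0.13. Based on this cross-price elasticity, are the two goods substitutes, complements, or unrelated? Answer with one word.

ε = 0.13 > 0, so a higher price of good Y raises demand for good X: substitutes.

substitutes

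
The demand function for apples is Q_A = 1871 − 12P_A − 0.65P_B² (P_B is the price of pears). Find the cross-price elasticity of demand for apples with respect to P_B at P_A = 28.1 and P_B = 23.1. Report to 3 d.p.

At P_A = 28.1 and P_B = 23.1: Q_A = 1186.953.
∂Q_A/∂P_B = -1.3P_B = -1.3(23.1) = -30.0300.
ε = (∂Q_A/∂P_B)(P_B/Q_A) = -30.0300 × (23.1/1186.953) ≈ -0.584.

-0.584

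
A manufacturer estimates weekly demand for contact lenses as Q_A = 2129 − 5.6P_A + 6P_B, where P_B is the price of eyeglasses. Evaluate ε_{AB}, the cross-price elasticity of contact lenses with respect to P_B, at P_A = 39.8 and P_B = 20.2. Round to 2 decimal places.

0.06

At P_A = 39.8 and P_B = 20.2: Q_A = 2027.32.
∂Q_A/∂P_B = 6.
ε = (∂Q_A/∂P_B)(P_B/Q_A) = 6 × (20.2/2027.32) ≈ 0.06.
Since ε > 0, contact lenses and eyeglasses are substitutes.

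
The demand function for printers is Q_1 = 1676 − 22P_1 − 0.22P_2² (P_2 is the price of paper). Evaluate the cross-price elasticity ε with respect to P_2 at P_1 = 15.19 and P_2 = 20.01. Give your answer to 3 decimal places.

At P_1 = 15.19 and P_2 = 20.01: Q_1 = 1253.732.
∂Q_1/∂P_2 = -0.44P_2 = -0.44(20.01) = -8.8044.
ε = (∂Q_1/∂P_2)(P_2/Q_1) = -8.8044 × (20.01/1253.732) ≈ -0.141.

-0.141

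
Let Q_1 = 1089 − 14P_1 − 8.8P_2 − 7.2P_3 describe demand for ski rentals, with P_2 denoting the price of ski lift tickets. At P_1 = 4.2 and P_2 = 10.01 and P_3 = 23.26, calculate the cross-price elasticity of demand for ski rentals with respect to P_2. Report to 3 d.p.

-0.114

At P_1 = 4.2 and P_2 = 10.01 and P_3 = 23.26: Q_1 = 774.64.
∂Q_1/∂P_2 = -8.8.
ε = (∂Q_1/∂P_2)(P_2/Q_1) = -8.8 × (10.01/774.64) ≈ -0.114.
Since ε < 0, ski rentals and ski lift tickets are complements.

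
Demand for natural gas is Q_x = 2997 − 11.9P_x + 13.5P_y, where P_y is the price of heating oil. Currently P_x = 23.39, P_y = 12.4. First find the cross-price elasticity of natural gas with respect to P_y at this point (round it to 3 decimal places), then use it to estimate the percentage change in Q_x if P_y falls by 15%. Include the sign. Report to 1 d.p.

At P_x = 23.39, P_y = 12.4: Q_x = 2886.059.
∂Q_x/∂P_y = 13.5.
ε = (∂Q_x/∂P_y)(P_y/Q_x) = 13.5000 × 12.4/2886.059 ≈ 0.058.
%ΔQ_x ≈ ε × %ΔP_y = 0.058 × (-15%) = -0.9%.

-0.9%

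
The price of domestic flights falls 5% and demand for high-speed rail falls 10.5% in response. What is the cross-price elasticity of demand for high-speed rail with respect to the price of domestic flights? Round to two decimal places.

ε = (%ΔQ of high-speed rail) / (%ΔP of domestic flights) = (-10.5%) / (-5%) ≈ 2.10.

2.10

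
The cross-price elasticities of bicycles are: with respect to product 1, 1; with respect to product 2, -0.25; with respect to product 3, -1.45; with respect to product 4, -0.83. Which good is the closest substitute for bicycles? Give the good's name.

product 1

Substitutes have ε > 0. Among the positive values, 1 (product 1) is largest.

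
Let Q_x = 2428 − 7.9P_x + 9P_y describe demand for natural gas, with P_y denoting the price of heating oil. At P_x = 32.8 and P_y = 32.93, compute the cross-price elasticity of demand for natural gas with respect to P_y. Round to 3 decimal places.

At P_x = 32.8 and P_y = 32.93: Q_x = 2465.25.
∂Q_x/∂P_y = 9.
ε = (∂Q_x/∂P_y)(P_y/Q_x) = 9 × (32.93/2465.25) ≈ 0.120.
Since ε > 0, natural gas and heating oil are substitutes.

0.120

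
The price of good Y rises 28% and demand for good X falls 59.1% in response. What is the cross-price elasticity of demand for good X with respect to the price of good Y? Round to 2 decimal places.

ε = (%ΔQ of good X) / (%ΔP of good Y) = (-59.1%) / (28%) ≈ -2.11.
Negative cross-price elasticity: complements.

-2.11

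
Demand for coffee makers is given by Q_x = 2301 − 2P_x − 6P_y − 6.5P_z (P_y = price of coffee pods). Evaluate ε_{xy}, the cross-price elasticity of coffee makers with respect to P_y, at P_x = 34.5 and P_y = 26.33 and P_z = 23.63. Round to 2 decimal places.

At P_x = 34.5 and P_y = 26.33 and P_z = 23.63: Q_x = 1920.425.
∂Q_x/∂P_y = -6.
ε = (∂Q_x/∂P_y)(P_y/Q_x) = -6 × (26.33/1920.425) ≈ -0.08.

-0.08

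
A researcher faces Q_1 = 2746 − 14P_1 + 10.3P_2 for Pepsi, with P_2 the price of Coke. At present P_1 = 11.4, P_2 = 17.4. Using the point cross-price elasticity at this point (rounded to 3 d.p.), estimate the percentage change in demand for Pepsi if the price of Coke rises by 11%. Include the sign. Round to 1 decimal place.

0.7%

At P_1 = 11.4, P_2 = 17.4: Q_1 = 2765.62.
∂Q_1/∂P_2 = 10.3.
ε = (∂Q_1/∂P_2)(P_2/Q_1) = 10.3000 × 17.4/2765.62 ≈ 0.065.
%ΔQ_1 ≈ ε × %ΔP_2 = 0.065 × (11%) = 0.7%.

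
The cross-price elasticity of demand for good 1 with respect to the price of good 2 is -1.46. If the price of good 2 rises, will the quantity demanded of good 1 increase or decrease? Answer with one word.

decrease

ε < 0 and the price of good 2 rises, so the quantity of good 1 moves in the opposite direction: it decreases.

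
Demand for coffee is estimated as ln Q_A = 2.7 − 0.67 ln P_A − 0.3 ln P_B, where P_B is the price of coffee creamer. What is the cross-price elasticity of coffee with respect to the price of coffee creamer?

In a log-linear (constant-elasticity) demand function, the coefficient on ln P_B is the cross-price elasticity.
ε = -0.30. Negative, so coffee and coffee creamer are complements.

-0.30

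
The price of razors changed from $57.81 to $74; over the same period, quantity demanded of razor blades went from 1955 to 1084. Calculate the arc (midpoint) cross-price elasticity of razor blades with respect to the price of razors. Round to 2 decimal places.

ΔQ_A = 1084 − 1955 = -871; ΔP_B = 74 − 57.81 = 16.19.
Midpoints: Q̄_A = 1519.5, P̄_B = 65.91.
ε = (ΔQ_A/Q̄_A)/(ΔP_B/P̄_B) = (-871/1519.5)/(16.19/65.91) ≈ -2.33.
ε < 0: razor blades and razors are complements.

-2.33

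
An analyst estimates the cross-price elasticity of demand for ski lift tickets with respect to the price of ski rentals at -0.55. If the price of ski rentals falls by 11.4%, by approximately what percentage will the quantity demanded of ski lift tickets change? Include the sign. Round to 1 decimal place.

%ΔQ ≈ ε × %ΔP of ski rentals = -0.55 × (-11.4%) = 6.3%.
Demand for ski lift tickets rises by about 6.3%.

6.3%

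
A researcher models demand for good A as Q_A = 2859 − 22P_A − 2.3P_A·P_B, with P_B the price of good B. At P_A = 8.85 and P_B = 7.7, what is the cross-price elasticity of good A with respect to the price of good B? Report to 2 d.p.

At P_A = 8.85 and P_B = 7.7: Q_A = 2507.567.
∂Q_A/∂P_B = -2.3P_A = -2.3(8.85) = -20.3550.
ε = (∂Q_A/∂P_B)(P_B/Q_A) = -20.3550 × (7.7/2507.567) ≈ -0.06.
ε < 0: complements.

-0.06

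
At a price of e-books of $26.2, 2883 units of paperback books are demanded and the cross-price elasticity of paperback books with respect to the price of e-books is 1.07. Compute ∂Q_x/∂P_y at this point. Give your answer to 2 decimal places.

117.74

ε = (∂Q_x/∂P_y)·(P_y/Q_x) ⇒ ∂Q_x/∂P_y = ε·Q_x/P_y = 1.07 × 2883/26.2 ≈ 117.74.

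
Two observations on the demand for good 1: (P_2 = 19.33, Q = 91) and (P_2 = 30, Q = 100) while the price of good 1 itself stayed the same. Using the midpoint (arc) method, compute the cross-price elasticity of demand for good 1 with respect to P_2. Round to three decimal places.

ΔQ_1 = 100 − 91 = 9; ΔP_2 = 30 − 19.33 = 10.67.
Midpoints: Q̄_1 = 95.5, P̄_2 = 24.66.
ε = (ΔQ_1/Q̄_1)/(ΔP_2/P̄_2) = (9/95.5)/(10.67/24.66) ≈ 0.218.
ε > 0: good 1 and good 2 are substitutes.

0.218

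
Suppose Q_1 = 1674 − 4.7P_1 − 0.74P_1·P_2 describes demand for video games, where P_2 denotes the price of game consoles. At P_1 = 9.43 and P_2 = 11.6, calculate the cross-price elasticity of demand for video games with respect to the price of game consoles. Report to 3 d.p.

-0.052

At P_1 = 9.43 and P_2 = 11.6: Q_1 = 1548.732.
∂Q_1/∂P_2 = -0.74P_1 = -0.74(9.43) = -6.9782.
ε = (∂Q_1/∂P_2)(P_2/Q_1) = -6.9782 × (11.6/1548.732) ≈ -0.052.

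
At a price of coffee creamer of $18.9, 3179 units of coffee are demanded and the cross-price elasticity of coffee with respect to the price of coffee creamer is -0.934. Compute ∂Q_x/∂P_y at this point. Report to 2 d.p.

-157.10

ε = (∂Q_x/∂P_y)·(P_y/Q_x) ⇒ ∂Q_x/∂P_y = ε·Q_x/P_y = -0.934 × 3179/18.9 ≈ -157.10.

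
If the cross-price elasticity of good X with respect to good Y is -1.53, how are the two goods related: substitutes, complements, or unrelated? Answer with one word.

ε = -1.53 < 0, so a higher price of good Y lowers demand for good X: complements.

complements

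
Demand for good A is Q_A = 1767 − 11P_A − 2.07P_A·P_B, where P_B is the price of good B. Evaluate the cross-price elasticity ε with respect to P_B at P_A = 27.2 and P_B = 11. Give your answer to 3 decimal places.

-0.730

At P_A = 27.2 and P_B = 11: Q_A = 848.456.
∂Q_A/∂P_B = -2.07P_A = -2.07(27.2) = -56.3040.
ε = (∂Q_A/∂P_B)(P_B/Q_A) = -56.3040 × (11/848.456) ≈ -0.730.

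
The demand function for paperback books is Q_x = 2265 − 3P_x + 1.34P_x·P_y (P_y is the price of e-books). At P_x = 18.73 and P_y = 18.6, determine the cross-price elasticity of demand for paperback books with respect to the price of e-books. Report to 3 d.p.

At P_x = 18.73 and P_y = 18.6: Q_x = 2675.637.
∂Q_x/∂P_y = 1.34P_x = 1.34(18.73) = 25.0982.
ε = (∂Q_x/∂P_y)(P_y/Q_x) = 25.0982 × (18.6/2675.637) ≈ 0.174.
ε > 0: substitutes.

0.174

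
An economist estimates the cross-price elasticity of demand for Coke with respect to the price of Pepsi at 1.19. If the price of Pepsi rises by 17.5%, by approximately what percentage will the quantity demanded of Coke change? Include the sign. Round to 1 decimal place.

20.8%

%ΔQ ≈ ε × %ΔP of Pepsi = 1.19 × (17.5%) = 20.8%.
Demand for Coke rises by about 20.8%.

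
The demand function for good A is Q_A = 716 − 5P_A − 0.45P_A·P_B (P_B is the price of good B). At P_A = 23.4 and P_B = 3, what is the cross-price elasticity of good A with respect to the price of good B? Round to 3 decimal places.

At P_A = 23.4 and P_B = 3: Q_A = 567.41.
∂Q_A/∂P_B = -0.45P_A = -0.45(23.4) = -10.5300.
ε = (∂Q_A/∂P_B)(P_B/Q_A) = -10.5300 × (3/567.41) ≈ -0.056.
ε < 0: complements.

-0.056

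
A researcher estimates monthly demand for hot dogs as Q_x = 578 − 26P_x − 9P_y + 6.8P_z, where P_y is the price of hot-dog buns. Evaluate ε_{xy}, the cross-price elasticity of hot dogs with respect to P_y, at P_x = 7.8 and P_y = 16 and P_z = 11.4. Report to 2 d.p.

-0.47

At P_x = 7.8 and P_y = 16 and P_z = 11.4: Q_x = 308.72.
∂Q_x/∂P_y = -9.
ε = (∂Q_x/∂P_y)(P_y/Q_x) = -9 × (16/308.72) ≈ -0.47.
Since ε < 0, hot dogs and hot-dog buns are complements.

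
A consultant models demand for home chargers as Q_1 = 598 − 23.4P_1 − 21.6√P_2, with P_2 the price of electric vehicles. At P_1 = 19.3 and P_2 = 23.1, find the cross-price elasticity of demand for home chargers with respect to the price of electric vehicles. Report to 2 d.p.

-1.22

At P_1 = 19.3 and P_2 = 23.1: Q_1 = 42.565.
∂Q_1/∂P_2 = -21.6/(2√P_2) = -21.6/(2√23.1) = -2.2471.
ε = (∂Q_1/∂P_2)(P_2/Q_1) = -2.2471 × (23.1/42.565) ≈ -1.22.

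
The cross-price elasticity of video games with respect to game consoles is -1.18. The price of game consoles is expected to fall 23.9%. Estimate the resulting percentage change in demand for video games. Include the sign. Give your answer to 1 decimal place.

28.2%

%ΔQ ≈ ε × %ΔP of game consoles = -1.18 × (-23.9%) = 28.2%.
Demand for video games rises by about 28.2%.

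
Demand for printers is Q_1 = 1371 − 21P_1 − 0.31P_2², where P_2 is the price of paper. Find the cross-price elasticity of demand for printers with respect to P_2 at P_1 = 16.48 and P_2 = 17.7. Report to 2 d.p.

-0.21

At P_1 = 16.48 and P_2 = 17.7: Q_1 = 927.800.
∂Q_1/∂P_2 = -0.62P_2 = -0.62(17.7) = -10.9740.
ε = (∂Q_1/∂P_2)(P_2/Q_1) = -10.9740 × (17.7/927.800) ≈ -0.21.
ε < 0: complements.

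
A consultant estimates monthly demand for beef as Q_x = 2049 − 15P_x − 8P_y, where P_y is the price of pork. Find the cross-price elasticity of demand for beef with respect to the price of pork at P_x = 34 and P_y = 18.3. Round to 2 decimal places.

At P_x = 34 and P_y = 18.3: Q_x = 1392.6.
∂Q_x/∂P_y = -8.
ε = (∂Q_x/∂P_y)(P_y/Q_x) = -8 × (18.3/1392.6) ≈ -0.11.
Since ε < 0, beef and pork are complements.

-0.11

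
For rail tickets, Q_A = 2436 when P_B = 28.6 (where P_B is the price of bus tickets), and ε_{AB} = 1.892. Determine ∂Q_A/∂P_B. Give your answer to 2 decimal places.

161.15

ε = (∂Q_A/∂P_B)·(P_B/Q_A) ⇒ ∂Q_A/∂P_B = ε·Q_A/P_B = 1.892 × 2436/28.6 ≈ 161.15.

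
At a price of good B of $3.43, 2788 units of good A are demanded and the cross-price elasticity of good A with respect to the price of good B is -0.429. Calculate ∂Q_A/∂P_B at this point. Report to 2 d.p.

ε = (∂Q_A/∂P_B)·(P_B/Q_A) ⇒ ∂Q_A/∂P_B = ε·Q_A/P_B = -0.429 × 2788/3.43 ≈ -348.70.

-348.70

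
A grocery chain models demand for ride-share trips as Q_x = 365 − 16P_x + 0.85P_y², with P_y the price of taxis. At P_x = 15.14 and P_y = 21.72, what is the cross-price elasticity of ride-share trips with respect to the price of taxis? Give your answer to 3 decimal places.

1.531

At P_x = 15.14 and P_y = 21.72: Q_x = 523.755.
∂Q_x/∂P_y = 1.7P_y = 1.7(21.72) = 36.9240.
ε = (∂Q_x/∂P_y)(P_y/Q_x) = 36.9240 × (21.72/523.755) ≈ 1.531.
ε > 0: substitutes.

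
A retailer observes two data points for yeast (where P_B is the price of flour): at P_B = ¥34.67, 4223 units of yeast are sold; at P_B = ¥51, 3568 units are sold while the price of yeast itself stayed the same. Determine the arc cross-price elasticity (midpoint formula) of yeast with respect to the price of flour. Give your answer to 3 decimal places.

-0.441

ΔQ_A = 3568 − 4223 = -655; ΔP_B = 51 − 34.67 = 16.33.
Midpoints: Q̄_A = 3895.5, P̄_B = 42.84.
ε = (ΔQ_A/Q̄_A)/(ΔP_B/P̄_B) = (-655/3895.5)/(16.33/42.84) ≈ -0.441.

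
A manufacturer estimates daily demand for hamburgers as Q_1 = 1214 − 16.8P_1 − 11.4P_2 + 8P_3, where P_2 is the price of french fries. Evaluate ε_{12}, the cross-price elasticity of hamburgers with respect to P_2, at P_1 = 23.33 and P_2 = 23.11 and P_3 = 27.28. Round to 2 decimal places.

At P_1 = 23.33 and P_2 = 23.11 and P_3 = 27.28: Q_1 = 776.842.
∂Q_1/∂P_2 = -11.4.
ε = (∂Q_1/∂P_2)(P_2/Q_1) = -11.4 × (23.11/776.842) ≈ -0.34.
Since ε < 0, hamburgers and french fries are complements.

-0.34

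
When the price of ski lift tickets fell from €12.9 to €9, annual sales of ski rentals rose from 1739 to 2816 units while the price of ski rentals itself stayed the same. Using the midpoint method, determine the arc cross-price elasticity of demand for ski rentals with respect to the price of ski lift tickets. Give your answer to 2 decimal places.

-1.33

ΔQ_A = 2816 − 1739 = 1077; ΔP_B = 9 − 12.9 = -3.9.
Midpoints: Q̄_A = 2277.5, P̄_B = 10.95.
ε = (ΔQ_A/Q̄_A)/(ΔP_B/P̄_B) = (1077/2277.5)/(-3.9/10.95) ≈ -1.33.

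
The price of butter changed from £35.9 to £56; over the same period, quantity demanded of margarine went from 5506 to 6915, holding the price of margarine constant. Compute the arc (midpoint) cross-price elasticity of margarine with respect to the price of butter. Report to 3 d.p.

0.519

ΔQ_A = 6915 − 5506 = 1409; ΔP_B = 56 − 35.9 = 20.1.
Midpoints: Q̄_A = 6210.5, P̄_B = 45.95.
ε = (ΔQ_A/Q̄_A)/(ΔP_B/P̄_B) = (1409/6210.5)/(20.1/45.95) ≈ 0.519.
ε > 0: margarine and butter are substitutes.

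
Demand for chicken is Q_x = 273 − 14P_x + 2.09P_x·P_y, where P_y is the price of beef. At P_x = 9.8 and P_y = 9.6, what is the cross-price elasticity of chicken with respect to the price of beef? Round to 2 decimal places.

0.59

At P_x = 9.8 and P_y = 9.6: Q_x = 332.427.
∂Q_x/∂P_y = 2.09P_x = 2.09(9.8) = 20.4820.
ε = (∂Q_x/∂P_y)(P_y/Q_x) = 20.4820 × (9.6/332.427) ≈ 0.59.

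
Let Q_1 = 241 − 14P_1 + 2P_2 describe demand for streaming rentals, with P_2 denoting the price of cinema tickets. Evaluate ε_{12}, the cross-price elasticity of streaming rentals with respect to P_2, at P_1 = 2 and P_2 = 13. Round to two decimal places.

At P_1 = 2 and P_2 = 13: Q_1 = 239.
∂Q_1/∂P_2 = 2.
ε = (∂Q_1/∂P_2)(P_2/Q_1) = 2 × (13/239) ≈ 0.11.

0.11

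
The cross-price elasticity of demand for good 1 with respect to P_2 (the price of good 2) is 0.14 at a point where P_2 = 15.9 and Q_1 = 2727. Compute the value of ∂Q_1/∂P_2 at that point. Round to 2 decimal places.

24.01

ε = (∂Q_1/∂P_2)·(P_2/Q_1) ⇒ ∂Q_1/∂P_2 = ε·Q_1/P_2 = 0.14 × 2727/15.9 ≈ 24.01.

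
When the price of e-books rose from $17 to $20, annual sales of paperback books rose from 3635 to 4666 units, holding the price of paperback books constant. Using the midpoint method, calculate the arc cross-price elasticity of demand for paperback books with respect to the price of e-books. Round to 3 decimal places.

ΔQ_A = 4666 − 3635 = 1031; ΔP_B = 20 − 17 = 3.
Midpoints: Q̄_A = 4150.5, P̄_B = 18.50.
ε = (ΔQ_A/Q̄_A)/(ΔP_B/P̄_B) = (1031/4150.5)/(3/18.50) ≈ 1.532.
ε > 0: paperback books and e-books are substitutes.

1.532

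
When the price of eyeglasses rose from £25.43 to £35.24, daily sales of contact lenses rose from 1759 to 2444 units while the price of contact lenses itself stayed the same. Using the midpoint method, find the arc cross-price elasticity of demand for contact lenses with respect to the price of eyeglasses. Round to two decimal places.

1.01

ΔQ_A = 2444 − 1759 = 685; ΔP_B = 35.24 − 25.43 = 9.81.
Midpoints: Q̄_A = 2101.5, P̄_B = 30.34.
ε = (ΔQ_A/Q̄_A)/(ΔP_B/P̄_B) = (685/2101.5)/(9.81/30.34) ≈ 1.01.
ε > 0: contact lenses and eyeglasses are substitutes.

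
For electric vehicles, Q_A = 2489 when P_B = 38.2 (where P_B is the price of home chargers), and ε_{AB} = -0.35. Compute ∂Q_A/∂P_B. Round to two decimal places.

ε = (∂Q_A/∂P_B)·(P_B/Q_A) ⇒ ∂Q_A/∂P_B = ε·Q_A/P_B = -0.35 × 2489/38.2 ≈ -22.80.

-22.80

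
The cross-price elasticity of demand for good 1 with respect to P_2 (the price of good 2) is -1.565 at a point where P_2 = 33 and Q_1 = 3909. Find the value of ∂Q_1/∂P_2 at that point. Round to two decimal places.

ε = (∂Q_1/∂P_2)·(P_2/Q_1) ⇒ ∂Q_1/∂P_2 = ε·Q_1/P_2 = -1.565 × 3909/33 ≈ -185.38.

-185.38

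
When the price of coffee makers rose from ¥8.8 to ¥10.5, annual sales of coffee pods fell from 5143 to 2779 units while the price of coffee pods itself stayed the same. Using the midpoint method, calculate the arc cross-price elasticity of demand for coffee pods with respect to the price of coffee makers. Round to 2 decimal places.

ΔQ_A = 2779 − 5143 = -2364; ΔP_B = 10.5 − 8.8 = 1.7.
Midpoints: Q̄_A = 3961.0, P̄_B = 9.65.
ε = (ΔQ_A/Q̄_A)/(ΔP_B/P̄_B) = (-2364/3961.0)/(1.7/9.65) ≈ -3.39.

-3.39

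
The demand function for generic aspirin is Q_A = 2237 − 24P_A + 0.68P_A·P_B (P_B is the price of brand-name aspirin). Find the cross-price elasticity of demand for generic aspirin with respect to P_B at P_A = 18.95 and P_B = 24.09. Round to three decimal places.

At P_A = 18.95 and P_B = 24.09: Q_A = 2092.624.
∂Q_A/∂P_B = 0.68P_A = 0.68(18.95) = 12.8860.
ε = (∂Q_A/∂P_B)(P_B/Q_A) = 12.8860 × (24.09/2092.624) ≈ 0.148.
ε > 0: substitutes.

0.148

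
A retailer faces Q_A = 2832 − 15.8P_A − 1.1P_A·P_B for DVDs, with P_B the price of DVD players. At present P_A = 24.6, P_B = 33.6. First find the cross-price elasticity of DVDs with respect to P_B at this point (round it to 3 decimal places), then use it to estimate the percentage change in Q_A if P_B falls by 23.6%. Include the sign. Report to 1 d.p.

14.0%

At P_A = 24.6, P_B = 33.6: Q_A = 1534.104.
∂Q_A/∂P_B = -1.1P_A = -27.0600.
ε = (∂Q_A/∂P_B)(P_B/Q_A) = -27.0600 × 33.6/1534.104 ≈ -0.593.
%ΔQ_A ≈ ε × %ΔP_B = -0.593 × (-23.6%) = 14.0%.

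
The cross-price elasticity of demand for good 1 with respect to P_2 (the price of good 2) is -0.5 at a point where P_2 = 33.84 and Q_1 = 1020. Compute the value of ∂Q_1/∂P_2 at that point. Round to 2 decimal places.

ε = (∂Q_1/∂P_2)·(P_2/Q_1) ⇒ ∂Q_1/∂P_2 = ε·Q_1/P_2 = -0.5 × 1020/33.84 ≈ -15.07.

-15.07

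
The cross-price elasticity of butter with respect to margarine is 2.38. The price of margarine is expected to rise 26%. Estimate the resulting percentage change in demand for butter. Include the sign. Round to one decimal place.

61.9%

%ΔQ ≈ ε × %ΔP of margarine = 2.38 × (26%) = 61.9%.
Demand for butter rises by about 61.9%.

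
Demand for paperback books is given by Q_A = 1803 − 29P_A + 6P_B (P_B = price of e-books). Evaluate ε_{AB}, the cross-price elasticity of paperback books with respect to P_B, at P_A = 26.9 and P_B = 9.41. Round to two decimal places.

0.05

At P_A = 26.9 and P_B = 9.41: Q_A = 1079.36.
∂Q_A/∂P_B = 6.
ε = (∂Q_A/∂P_B)(P_B/Q_A) = 6 × (9.41/1079.36) ≈ 0.05.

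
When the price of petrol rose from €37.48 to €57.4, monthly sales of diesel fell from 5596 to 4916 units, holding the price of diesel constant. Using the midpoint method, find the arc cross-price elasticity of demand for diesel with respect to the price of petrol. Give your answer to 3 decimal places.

-0.308

ΔQ_A = 4916 − 5596 = -680; ΔP_B = 57.4 − 37.48 = 19.92.
Midpoints: Q̄_A = 5256.0, P̄_B = 47.44.
ε = (ΔQ_A/Q̄_A)/(ΔP_B/P̄_B) = (-680/5256.0)/(19.92/47.44) ≈ -0.308.
ε < 0: diesel and petrol are complements.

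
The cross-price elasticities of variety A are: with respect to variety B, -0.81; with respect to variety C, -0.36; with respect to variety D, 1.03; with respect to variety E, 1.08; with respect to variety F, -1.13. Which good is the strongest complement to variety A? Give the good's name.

Complements have ε < 0. The most negative value is -1.13 (variety F).

variety F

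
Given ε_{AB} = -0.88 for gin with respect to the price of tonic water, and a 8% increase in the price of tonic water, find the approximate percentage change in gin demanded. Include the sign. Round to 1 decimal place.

%ΔQ ≈ ε × %ΔP of tonic water = -0.88 × (8%) = -7.0%.

-7.0%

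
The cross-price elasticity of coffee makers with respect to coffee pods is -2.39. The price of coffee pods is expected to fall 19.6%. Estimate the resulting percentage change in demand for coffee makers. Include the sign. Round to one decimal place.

46.8%

%ΔQ ≈ ε × %ΔP of coffee pods = -2.39 × (-19.6%) = 46.8%.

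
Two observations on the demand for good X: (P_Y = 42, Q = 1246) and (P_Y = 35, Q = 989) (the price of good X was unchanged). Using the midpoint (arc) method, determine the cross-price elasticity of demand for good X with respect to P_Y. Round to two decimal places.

1.26

ΔQ_X = 989 − 1246 = -257; ΔP_Y = 35 − 42 = -7.
Midpoints: Q̄_X = 1117.5, P̄_Y = 38.50.
ε = (ΔQ_X/Q̄_X)/(ΔP_Y/P̄_Y) = (-257/1117.5)/(-7/38.50) ≈ 1.26.
ε > 0: good X and good Y are substitutes.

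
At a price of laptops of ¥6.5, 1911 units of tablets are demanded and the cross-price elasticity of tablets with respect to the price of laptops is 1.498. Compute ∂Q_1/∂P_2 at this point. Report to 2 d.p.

440.41

ε = (∂Q_1/∂P_2)·(P_2/Q_1) ⇒ ∂Q_1/∂P_2 = ε·Q_1/P_2 = 1.498 × 1911/6.5 ≈ 440.41.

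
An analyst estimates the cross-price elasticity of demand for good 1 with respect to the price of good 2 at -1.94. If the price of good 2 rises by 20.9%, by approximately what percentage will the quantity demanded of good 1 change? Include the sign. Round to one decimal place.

%ΔQ ≈ ε × %ΔP of good 2 = -1.94 × (20.9%) = -40.5%.

-40.5%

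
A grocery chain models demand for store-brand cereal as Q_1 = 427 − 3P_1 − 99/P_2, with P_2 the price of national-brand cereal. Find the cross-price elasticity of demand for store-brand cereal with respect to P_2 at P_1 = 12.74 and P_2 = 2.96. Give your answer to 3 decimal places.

0.094

At P_1 = 12.74 and P_2 = 2.96: Q_1 = 355.334.
∂Q_1/∂P_2 = 99/P_2² = 11.2993.
ε = (∂Q_1/∂P_2)(P_2/Q_1) = 11.2993 × (2.96/355.334) ≈ 0.094.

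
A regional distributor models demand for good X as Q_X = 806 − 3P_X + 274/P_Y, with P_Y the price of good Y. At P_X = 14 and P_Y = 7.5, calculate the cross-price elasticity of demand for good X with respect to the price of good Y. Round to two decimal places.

At P_X = 14 and P_Y = 7.5: Q_X = 800.533.
∂Q_X/∂P_Y = −274/P_Y² = -4.8711.
ε = (∂Q_X/∂P_Y)(P_Y/Q_X) = -4.8711 × (7.5/800.533) ≈ -0.05.

-0.05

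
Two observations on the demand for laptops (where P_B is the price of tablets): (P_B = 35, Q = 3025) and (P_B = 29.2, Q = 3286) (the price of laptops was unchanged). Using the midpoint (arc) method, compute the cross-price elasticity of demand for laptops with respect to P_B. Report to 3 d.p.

ΔQ_A = 3286 − 3025 = 261; ΔP_B = 29.2 − 35 = -5.8.
Midpoints: Q̄_A = 3155.5, P̄_B = 32.10.
ε = (ΔQ_A/Q̄_A)/(ΔP_B/P̄_B) = (261/3155.5)/(-5.8/32.10) ≈ -0.458.
ε < 0: laptops and tablets are complements.

-0.458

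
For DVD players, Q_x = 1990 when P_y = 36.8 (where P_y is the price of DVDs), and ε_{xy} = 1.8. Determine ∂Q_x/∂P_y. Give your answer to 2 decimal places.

97.34

ε = (∂Q_x/∂P_y)·(P_y/Q_x) ⇒ ∂Q_x/∂P_y = ε·Q_x/P_y = 1.8 × 1990/36.8 ≈ 97.34.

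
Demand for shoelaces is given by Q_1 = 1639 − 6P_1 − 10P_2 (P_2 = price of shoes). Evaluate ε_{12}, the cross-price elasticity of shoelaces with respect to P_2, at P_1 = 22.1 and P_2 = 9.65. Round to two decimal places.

At P_1 = 22.1 and P_2 = 9.65: Q_1 = 1409.9.
∂Q_1/∂P_2 = -10.
ε = (∂Q_1/∂P_2)(P_2/Q_1) = -10 × (9.65/1409.9) ≈ -0.07.
Since ε < 0, shoelaces and shoes are complements.

-0.07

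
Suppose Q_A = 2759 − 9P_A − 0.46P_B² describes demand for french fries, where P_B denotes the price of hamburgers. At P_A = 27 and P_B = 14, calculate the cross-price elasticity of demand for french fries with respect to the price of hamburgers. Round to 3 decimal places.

-0.074

At P_A = 27 and P_B = 14: Q_A = 2425.84.
∂Q_A/∂P_B = -0.92P_B = -0.92(14) = -12.8800.
ε = (∂Q_A/∂P_B)(P_B/Q_A) = -12.8800 × (14/2425.84) ≈ -0.074.
ε < 0: complements.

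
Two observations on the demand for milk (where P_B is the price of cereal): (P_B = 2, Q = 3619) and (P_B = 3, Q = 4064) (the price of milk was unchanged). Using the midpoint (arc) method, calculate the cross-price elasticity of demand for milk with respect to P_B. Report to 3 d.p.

0.290

ΔQ_A = 4064 − 3619 = 445; ΔP_B = 3 − 2 = 1.
Midpoints: Q̄_A = 3841.5, P̄_B = 2.50.
ε = (ΔQ_A/Q̄_A)/(ΔP_B/P̄_B) = (445/3841.5)/(1/2.50) ≈ 0.290.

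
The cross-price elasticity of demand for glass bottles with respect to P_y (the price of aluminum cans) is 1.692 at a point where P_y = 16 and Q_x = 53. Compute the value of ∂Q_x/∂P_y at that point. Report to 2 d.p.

ε = (∂Q_x/∂P_y)·(P_y/Q_x) ⇒ ∂Q_x/∂P_y = ε·Q_x/P_y = 1.692 × 53/16 ≈ 5.60.

5.60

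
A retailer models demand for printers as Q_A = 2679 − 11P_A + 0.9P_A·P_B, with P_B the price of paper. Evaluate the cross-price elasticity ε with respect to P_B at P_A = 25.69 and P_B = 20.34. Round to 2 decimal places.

0.16

At P_A = 25.69 and P_B = 20.34: Q_A = 2866.691.
∂Q_A/∂P_B = 0.9P_A = 0.9(25.69) = 23.1210.
ε = (∂Q_A/∂P_B)(P_B/Q_A) = 23.1210 × (20.34/2866.691) ≈ 0.16.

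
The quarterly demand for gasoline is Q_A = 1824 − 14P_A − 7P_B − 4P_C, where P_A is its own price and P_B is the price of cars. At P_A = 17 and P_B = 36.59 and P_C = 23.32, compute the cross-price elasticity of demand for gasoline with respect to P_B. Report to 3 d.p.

-0.207

At P_A = 17 and P_B = 36.59 and P_C = 23.32: Q_A = 1236.59.
∂Q_A/∂P_B = -7.
ε = (∂Q_A/∂P_B)(P_B/Q_A) = -7 × (36.59/1236.59) ≈ -0.207.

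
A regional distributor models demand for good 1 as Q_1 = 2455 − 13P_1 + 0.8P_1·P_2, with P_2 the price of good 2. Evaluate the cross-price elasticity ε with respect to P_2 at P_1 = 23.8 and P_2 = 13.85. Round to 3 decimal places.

At P_1 = 23.8 and P_2 = 13.85: Q_1 = 2409.304.
∂Q_1/∂P_2 = 0.8P_1 = 0.8(23.8) = 19.0400.
ε = (∂Q_1/∂P_2)(P_2/Q_1) = 19.0400 × (13.85/2409.304) ≈ 0.109.

0.109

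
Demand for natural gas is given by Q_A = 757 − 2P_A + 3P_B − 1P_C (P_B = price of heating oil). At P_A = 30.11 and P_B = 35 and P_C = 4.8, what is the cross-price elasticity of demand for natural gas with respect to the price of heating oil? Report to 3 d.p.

0.132

At P_A = 30.11 and P_B = 35 and P_C = 4.8: Q_A = 796.98.
∂Q_A/∂P_B = 3.
ε = (∂Q_A/∂P_B)(P_B/Q_A) = 3 × (35/796.98) ≈ 0.132.
Since ε > 0, natural gas and heating oil are substitutes.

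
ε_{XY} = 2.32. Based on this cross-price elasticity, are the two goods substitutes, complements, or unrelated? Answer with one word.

ε = 2.32 > 0, so a higher price of good Y raises demand for good X: substitutes.

substitutes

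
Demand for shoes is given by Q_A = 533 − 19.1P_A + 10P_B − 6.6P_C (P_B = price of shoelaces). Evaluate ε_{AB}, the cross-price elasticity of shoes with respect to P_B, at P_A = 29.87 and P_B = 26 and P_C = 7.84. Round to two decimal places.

At P_A = 29.87 and P_B = 26 and P_C = 7.84: Q_A = 170.739.
∂Q_A/∂P_B = 10.
ε = (∂Q_A/∂P_B)(P_B/Q_A) = 10 × (26/170.739) ≈ 1.52.

1.52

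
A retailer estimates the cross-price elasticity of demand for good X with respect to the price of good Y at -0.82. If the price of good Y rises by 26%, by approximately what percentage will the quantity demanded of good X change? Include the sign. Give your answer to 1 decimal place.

%ΔQ ≈ ε × %ΔP of good Y = -0.82 × (26%) = -21.3%.
Demand for good X falls by about 21.3%.

-21.3%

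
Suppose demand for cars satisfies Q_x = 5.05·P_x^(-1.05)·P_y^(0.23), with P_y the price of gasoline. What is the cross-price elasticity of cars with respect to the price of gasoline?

0.23

In a log-linear (constant-elasticity) demand function, the coefficient on the exponent of P_y is the cross-price elasticity.
ε = 0.23. Positive, so cars and gasoline are substitutes.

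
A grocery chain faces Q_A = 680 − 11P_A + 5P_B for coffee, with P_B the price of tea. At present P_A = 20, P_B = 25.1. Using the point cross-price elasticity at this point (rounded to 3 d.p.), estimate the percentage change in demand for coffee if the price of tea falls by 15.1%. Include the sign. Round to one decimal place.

-3.2%

At P_A = 20, P_B = 25.1: Q_A = 585.5.
∂Q_A/∂P_B = 5.
ε = (∂Q_A/∂P_B)(P_B/Q_A) = 5.0000 × 25.1/585.5 ≈ 0.214.
%ΔQ_A ≈ ε × %ΔP_B = 0.214 × (-15.1%) = -3.2%.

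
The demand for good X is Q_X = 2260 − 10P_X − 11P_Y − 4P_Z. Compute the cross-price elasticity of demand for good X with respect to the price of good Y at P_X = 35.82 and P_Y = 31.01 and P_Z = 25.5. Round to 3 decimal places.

At P_X = 35.82 and P_Y = 31.01 and P_Z = 25.5: Q_X = 1458.69.
∂Q_X/∂P_Y = -11.
ε = (∂Q_X/∂P_Y)(P_Y/Q_X) = -11 × (31.01/1458.69) ≈ -0.234.

-0.234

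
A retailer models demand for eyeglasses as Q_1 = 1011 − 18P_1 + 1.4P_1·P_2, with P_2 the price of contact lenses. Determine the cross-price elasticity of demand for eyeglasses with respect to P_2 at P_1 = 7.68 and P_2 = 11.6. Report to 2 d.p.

0.13

At P_1 = 7.68 and P_2 = 11.6: Q_1 = 997.483.
∂Q_1/∂P_2 = 1.4P_1 = 1.4(7.68) = 10.7520.
ε = (∂Q_1/∂P_2)(P_2/Q_1) = 10.7520 × (11.6/997.483) ≈ 0.13.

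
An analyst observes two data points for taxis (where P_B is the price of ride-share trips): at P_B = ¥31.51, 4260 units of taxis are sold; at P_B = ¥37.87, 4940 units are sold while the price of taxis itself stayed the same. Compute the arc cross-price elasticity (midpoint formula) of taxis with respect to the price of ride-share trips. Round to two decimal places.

0.81

ΔQ_A = 4940 − 4260 = 680; ΔP_B = 37.87 − 31.51 = 6.36.
Midpoints: Q̄_A = 4600.0, P̄_B = 34.69.
ε = (ΔQ_A/Q̄_A)/(ΔP_B/P̄_B) = (680/4600.0)/(6.36/34.69) ≈ 0.81.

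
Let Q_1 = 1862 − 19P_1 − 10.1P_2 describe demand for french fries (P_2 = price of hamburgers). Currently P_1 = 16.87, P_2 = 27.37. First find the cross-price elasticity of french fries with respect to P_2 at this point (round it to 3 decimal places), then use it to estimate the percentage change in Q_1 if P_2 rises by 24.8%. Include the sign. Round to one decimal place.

-5.4%

At P_1 = 16.87, P_2 = 27.37: Q_1 = 1265.033.
∂Q_1/∂P_2 = -10.1.
ε = (∂Q_1/∂P_2)(P_2/Q_1) = -10.1000 × 27.37/1265.033 ≈ -0.219.
%ΔQ_1 ≈ ε × %ΔP_2 = -0.219 × (24.8%) = -5.4%.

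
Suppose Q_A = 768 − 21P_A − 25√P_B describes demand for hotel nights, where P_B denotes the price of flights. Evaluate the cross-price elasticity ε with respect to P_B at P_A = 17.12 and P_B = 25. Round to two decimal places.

At P_A = 17.12 and P_B = 25: Q_A = 283.48.
∂Q_A/∂P_B = -25/(2√P_B) = -25/(2√25) = -2.5000.
ε = (∂Q_A/∂P_B)(P_B/Q_A) = -2.5000 × (25/283.48) ≈ -0.22.
ε < 0: complements.

-0.22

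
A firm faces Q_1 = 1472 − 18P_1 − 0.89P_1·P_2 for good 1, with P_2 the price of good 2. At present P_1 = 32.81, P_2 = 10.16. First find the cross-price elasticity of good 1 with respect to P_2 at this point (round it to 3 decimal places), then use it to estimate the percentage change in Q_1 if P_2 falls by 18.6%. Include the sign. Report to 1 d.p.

At P_1 = 32.81, P_2 = 10.16: Q_1 = 584.739.
∂Q_1/∂P_2 = -0.89P_1 = -29.2009.
ε = (∂Q_1/∂P_2)(P_2/Q_1) = -29.2009 × 10.16/584.739 ≈ -0.507.
%ΔQ_1 ≈ ε × %ΔP_2 = -0.507 × (-18.6%) = 9.4%.

9.4%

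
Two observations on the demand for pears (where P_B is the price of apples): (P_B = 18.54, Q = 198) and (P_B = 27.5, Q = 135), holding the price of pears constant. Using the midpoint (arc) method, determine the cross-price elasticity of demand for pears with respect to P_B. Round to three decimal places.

-0.972

ΔQ_A = 135 − 198 = -63; ΔP_B = 27.5 − 18.54 = 8.96.
Midpoints: Q̄_A = 166.5, P̄_B = 23.02.
ε = (ΔQ_A/Q̄_A)/(ΔP_B/P̄_B) = (-63/166.5)/(8.96/23.02) ≈ -0.972.
ε < 0: pears and apples are complements.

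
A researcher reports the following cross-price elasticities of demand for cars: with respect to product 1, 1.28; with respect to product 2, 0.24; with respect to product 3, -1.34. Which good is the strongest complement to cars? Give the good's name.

product 3

Complements have ε < 0. The most negative value is -1.34 (product 3).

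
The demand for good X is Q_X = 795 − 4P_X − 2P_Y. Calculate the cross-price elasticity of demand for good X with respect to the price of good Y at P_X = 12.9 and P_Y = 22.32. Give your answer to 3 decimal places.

-0.064

At P_X = 12.9 and P_Y = 22.32: Q_X = 698.76.
∂Q_X/∂P_Y = -2.
ε = (∂Q_X/∂P_Y)(P_Y/Q_X) = -2 × (22.32/698.76) ≈ -0.064.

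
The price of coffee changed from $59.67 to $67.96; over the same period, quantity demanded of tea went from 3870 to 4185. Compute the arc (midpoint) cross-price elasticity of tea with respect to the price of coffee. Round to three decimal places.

ΔQ_A = 4185 − 3870 = 315; ΔP_B = 67.96 − 59.67 = 8.29.
Midpoints: Q̄_A = 4027.5, P̄_B = 63.81.
ε = (ΔQ_A/Q̄_A)/(ΔP_B/P̄_B) = (315/4027.5)/(8.29/63.81) ≈ 0.602.
ε > 0: tea and coffee are substitutes.

0.602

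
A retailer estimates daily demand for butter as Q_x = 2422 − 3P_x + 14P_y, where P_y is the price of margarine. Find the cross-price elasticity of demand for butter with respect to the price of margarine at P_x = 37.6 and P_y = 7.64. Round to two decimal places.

At P_x = 37.6 and P_y = 7.64: Q_x = 2416.16.
∂Q_x/∂P_y = 14.
ε = (∂Q_x/∂P_y)(P_y/Q_x) = 14 × (7.64/2416.16) ≈ 0.04.

0.04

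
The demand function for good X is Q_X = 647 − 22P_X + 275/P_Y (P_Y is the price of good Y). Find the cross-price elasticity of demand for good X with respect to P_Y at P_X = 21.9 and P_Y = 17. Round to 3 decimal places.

At P_X = 21.9 and P_Y = 17: Q_X = 181.376.
∂Q_X/∂P_Y = −275/P_Y² = -0.9516.
ε = (∂Q_X/∂P_Y)(P_Y/Q_X) = -0.9516 × (17/181.376) ≈ -0.089.
ε < 0: complements.

-0.089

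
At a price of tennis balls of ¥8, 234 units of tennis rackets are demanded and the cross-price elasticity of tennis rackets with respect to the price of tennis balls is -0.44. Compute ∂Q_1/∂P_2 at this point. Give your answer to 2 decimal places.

-12.87

ε = (∂Q_1/∂P_2)·(P_2/Q_1) ⇒ ∂Q_1/∂P_2 = ε·Q_1/P_2 = -0.44 × 234/8 ≈ -12.87.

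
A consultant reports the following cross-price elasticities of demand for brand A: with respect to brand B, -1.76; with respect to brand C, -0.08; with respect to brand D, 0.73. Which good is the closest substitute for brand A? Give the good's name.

brand D

Substitutes have ε > 0. Among the positive values, 0.73 (brand D) is largest.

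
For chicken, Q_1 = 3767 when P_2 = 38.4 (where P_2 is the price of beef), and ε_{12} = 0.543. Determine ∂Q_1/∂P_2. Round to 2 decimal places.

ε = (∂Q_1/∂P_2)·(P_2/Q_1) ⇒ ∂Q_1/∂P_2 = ε·Q_1/P_2 = 0.543 × 3767/38.4 ≈ 53.27.

53.27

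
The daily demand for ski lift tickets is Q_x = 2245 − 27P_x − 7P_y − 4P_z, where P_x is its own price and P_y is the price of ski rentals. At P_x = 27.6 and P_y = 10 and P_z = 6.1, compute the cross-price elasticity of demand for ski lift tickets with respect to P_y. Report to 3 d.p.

At P_x = 27.6 and P_y = 10 and P_z = 6.1: Q_x = 1405.4.
∂Q_x/∂P_y = -7.
ε = (∂Q_x/∂P_y)(P_y/Q_x) = -7 × (10/1405.4) ≈ -0.050.

-0.050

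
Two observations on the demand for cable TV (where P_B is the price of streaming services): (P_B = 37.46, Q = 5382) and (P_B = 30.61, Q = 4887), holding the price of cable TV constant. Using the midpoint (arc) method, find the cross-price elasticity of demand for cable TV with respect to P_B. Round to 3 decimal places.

ΔQ_A = 4887 − 5382 = -495; ΔP_B = 30.61 − 37.46 = -6.85.
Midpoints: Q̄_A = 5134.5, P̄_B = 34.03.
ε = (ΔQ_A/Q̄_A)/(ΔP_B/P̄_B) = (-495/5134.5)/(-6.85/34.03) ≈ 0.479.

0.479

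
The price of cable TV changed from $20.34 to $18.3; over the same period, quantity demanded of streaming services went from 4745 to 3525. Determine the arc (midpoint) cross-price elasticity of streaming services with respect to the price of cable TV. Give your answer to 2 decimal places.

2.79

ΔQ_A = 3525 − 4745 = -1220; ΔP_B = 18.3 − 20.34 = -2.04.
Midpoints: Q̄_A = 4135.0, P̄_B = 19.32.
ε = (ΔQ_A/Q̄_A)/(ΔP_B/P̄_B) = (-1220/4135.0)/(-2.04/19.32) ≈ 2.79.
ε > 0: streaming services and cable TV are substitutes.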